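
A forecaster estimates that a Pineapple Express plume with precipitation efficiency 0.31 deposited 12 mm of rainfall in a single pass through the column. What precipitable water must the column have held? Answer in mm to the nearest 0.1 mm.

PW ≈ 38.7 mm

PW = rainfall / ε = 12 / 0.31 = 38.7 mm.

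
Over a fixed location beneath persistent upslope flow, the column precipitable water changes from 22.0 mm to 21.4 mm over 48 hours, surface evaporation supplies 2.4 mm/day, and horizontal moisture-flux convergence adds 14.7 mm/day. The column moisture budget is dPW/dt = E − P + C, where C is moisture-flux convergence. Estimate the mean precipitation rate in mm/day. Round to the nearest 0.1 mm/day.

P ≈ 17.4 mm/day

dPW/dt = (21.4 − 22.0) mm / (48/24 day) = -0.300 mm/day.
P = E + C − dPW/dt = 2.4 + (14.7) − (-0.300) = 17.4 mm/day.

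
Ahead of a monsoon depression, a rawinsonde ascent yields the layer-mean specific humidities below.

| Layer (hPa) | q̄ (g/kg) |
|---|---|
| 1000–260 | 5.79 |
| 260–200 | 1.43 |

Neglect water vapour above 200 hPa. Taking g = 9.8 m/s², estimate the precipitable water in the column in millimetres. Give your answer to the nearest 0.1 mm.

PW ≈ 44.6 mm

Precipitable water is the column-integrated vapour mass per unit area: PW = (1/g) Σ q̄ Δp, with q in kg/kg and Δp in Pa (1 kg/m² of water = 1 mm).
Layer 1000–260 hPa: Δp = 740 hPa = 74000 Pa, q̄ = 0.00579 kg/kg → 0.00579 × 74000 / 9.8 = 43.72 mm
Layer 260–200 hPa: Δp = 60 hPa = 6000 Pa, q̄ = 0.00143 kg/kg → 0.00143 × 6000 / 9.8 = 0.88 mm
PW = 43.72 + 0.88 = 44.60 ≈ 44.6 mm.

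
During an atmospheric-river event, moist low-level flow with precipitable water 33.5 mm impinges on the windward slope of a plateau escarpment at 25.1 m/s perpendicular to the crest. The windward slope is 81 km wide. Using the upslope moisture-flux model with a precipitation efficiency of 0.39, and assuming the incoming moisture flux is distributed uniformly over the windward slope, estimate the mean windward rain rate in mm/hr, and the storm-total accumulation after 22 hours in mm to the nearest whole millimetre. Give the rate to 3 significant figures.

R ≈ 14.6 mm/hr; total ≈ 321 mm

Incoming column moisture flux per unit ridge length: F = V × PW = 25.1 × 33.5 = 840.85 mm·m/s.
Spread over the 81 km slope with efficiency ε = 0.39: R = ε·F/W = 0.39 × 840.85 / 81000 m = 4.049e-03 mm/s.
R = 4.049e-03 × 3600 = 14.6 mm/hr.
Over 22 h: total = 14.6 × 22 = 321.2 ≈ 321 mm.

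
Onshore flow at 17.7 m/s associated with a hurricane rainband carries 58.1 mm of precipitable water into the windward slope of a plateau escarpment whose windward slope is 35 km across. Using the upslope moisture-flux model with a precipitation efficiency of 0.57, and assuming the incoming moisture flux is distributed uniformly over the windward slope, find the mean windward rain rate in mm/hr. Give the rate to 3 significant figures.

R ≈ 60.3 mm/hr

Incoming column moisture flux per unit ridge length: F = V × PW = 17.7 × 58.1 = 1028.37 mm·m/s.
Spread over the 35 km slope with efficiency ε = 0.57: R = ε·F/W = 0.57 × 1028.37 / 35000 m = 1.675e-02 mm/s.
R = 1.675e-02 × 3600 = 60.3 mm/hr.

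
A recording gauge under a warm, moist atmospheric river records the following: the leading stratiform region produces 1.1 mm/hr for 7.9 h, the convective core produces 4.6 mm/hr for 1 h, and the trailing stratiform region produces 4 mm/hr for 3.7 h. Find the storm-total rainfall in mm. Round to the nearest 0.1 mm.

total ≈ 28.1 mm

Total = Σ Rᵢ Δtᵢ = 1.1 × 7.9 + 4.6 × 1 + 4 × 3.7
      = 8.69 + 4.6 + 14.8 = 28.1 mm.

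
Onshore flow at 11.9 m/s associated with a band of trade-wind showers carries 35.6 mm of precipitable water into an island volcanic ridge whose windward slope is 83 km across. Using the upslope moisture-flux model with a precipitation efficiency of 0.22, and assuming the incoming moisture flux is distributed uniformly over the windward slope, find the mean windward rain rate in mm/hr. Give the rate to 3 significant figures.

R ≈ 4.04 mm/hr

Incoming column moisture flux per unit ridge length: F = V × PW = 11.9 × 35.6 = 423.64 mm·m/s.
Spread over the 83 km slope with efficiency ε = 0.22: R = ε·F/W = 0.22 × 423.64 / 83000 m = 1.123e-03 mm/s.
R = 1.123e-03 × 3600 = 4.04 mm/hr.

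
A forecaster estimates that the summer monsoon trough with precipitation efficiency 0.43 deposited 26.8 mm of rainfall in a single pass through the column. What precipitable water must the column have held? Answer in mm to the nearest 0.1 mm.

PW = rainfall / ε = 26.8 / 0.43 = 62.3 mm.

PW ≈ 62.3 mm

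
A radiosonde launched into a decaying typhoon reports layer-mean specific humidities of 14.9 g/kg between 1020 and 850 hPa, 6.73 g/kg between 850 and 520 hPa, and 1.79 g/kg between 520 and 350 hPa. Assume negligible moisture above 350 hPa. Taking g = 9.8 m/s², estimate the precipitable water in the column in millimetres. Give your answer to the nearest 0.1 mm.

PW ≈ 51.6 mm

Precipitable water is the column-integrated vapour mass per unit area: PW = (1/g) Σ q̄ Δp, with q in kg/kg and Δp in Pa (1 kg/m² of water = 1 mm).
Layer 1020–850 hPa: Δp = 170 hPa = 17000 Pa, q̄ = 0.0149 kg/kg → 0.0149 × 17000 / 9.8 = 25.85 mm
Layer 850–520 hPa: Δp = 330 hPa = 33000 Pa, q̄ = 0.00673 kg/kg → 0.00673 × 33000 / 9.8 = 22.66 mm
Layer 520–350 hPa: Δp = 170 hPa = 17000 Pa, q̄ = 0.00179 kg/kg → 0.00179 × 17000 / 9.8 = 3.11 mm
PW = 25.85 + 22.66 + 3.11 = 51.62 ≈ 51.6 mm.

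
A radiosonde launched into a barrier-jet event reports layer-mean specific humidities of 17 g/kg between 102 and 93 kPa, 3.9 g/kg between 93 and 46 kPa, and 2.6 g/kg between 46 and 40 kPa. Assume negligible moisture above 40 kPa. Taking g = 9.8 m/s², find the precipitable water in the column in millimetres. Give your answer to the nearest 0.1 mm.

Precipitable water is the column-integrated vapour mass per unit area: PW = (1/g) Σ q̄ Δp, with q in kg/kg and Δp in Pa (1 kg/m² of water = 1 mm).
Layer 102–93 kPa: Δp = 90 hPa = 9000 Pa, q̄ = 0.017 kg/kg → 0.017 × 9000 / 9.8 = 15.61 mm
Layer 93–46 kPa: Δp = 470 hPa = 47000 Pa, q̄ = 0.0039 kg/kg → 0.0039 × 47000 / 9.8 = 18.70 mm
Layer 46–40 kPa: Δp = 60 hPa = 6000 Pa, q̄ = 0.0026 kg/kg → 0.0026 × 6000 / 9.8 = 1.59 mm
PW = 15.61 + 18.70 + 1.59 = 35.90 ≈ 35.9 mm.

PW ≈ 35.9 mm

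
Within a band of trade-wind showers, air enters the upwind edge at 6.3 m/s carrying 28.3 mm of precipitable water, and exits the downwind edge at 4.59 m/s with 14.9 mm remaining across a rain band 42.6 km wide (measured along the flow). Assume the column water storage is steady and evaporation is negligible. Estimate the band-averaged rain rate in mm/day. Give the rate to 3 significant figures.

Column moisture flux per unit crosswind length is F = V × PW.
Inflow: F_in = 6.3 × 28.3 = 178.29 mm·m/s
Outflow: F_out = 4.59 × 14.9 = 68.391 mm·m/s
Steady-state rate R = (F_in − F_out)/L = (178.29 − 68.391) / 42600 m = 2.580e-03 mm/s.
R = 2.580e-03 × 3600 × 24 = 223 mm/day.

R ≈ 223 mm/day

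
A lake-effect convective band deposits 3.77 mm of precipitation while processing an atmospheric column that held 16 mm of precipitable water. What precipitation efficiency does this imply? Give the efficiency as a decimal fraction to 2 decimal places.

ε ≈ 0.24

ε = precipitation / PW = 3.77 / 16 = 0.24.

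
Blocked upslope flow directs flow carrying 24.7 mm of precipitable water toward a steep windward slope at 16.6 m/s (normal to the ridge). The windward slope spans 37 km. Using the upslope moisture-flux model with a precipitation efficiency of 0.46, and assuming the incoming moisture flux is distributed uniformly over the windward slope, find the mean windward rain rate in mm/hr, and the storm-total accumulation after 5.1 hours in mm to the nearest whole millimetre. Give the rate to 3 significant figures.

R ≈ 18.4 mm/hr; total ≈ 94 mm

Incoming column moisture flux per unit ridge length: F = V × PW = 16.6 × 24.7 = 410.02 mm·m/s.
Spread over the 37 km slope with efficiency ε = 0.46: R = ε·F/W = 0.46 × 410.02 / 37000 m = 5.098e-03 mm/s.
R = 5.098e-03 × 3600 = 18.4 mm/hr.
Over 5.1 h: total = 18.4 × 5.1 = 93.84 ≈ 94 mm.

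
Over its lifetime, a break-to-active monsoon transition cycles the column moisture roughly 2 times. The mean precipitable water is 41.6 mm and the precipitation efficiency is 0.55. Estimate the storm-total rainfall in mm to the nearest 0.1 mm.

Each cycle deposits ε × PW = 0.55 × 41.6 = 22.88 mm.
Over 2 cycles: 2 × 22.88 = 45.8 mm.

rainfall ≈ 45.8 mm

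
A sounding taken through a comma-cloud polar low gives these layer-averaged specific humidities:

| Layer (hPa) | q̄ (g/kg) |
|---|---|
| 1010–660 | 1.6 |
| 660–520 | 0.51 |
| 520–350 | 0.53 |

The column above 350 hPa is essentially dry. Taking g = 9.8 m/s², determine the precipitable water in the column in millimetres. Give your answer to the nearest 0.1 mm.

Precipitable water is the column-integrated vapour mass per unit area: PW = (1/g) Σ q̄ Δp, with q in kg/kg and Δp in Pa (1 kg/m² of water = 1 mm).
Layer 1010–660 hPa: Δp = 350 hPa = 35000 Pa, q̄ = 0.0016 kg/kg → 0.0016 × 35000 / 9.8 = 5.71 mm
Layer 660–520 hPa: Δp = 140 hPa = 14000 Pa, q̄ = 0.00051 kg/kg → 0.00051 × 14000 / 9.8 = 0.73 mm
Layer 520–350 hPa: Δp = 170 hPa = 17000 Pa, q̄ = 0.00053 kg/kg → 0.00053 × 17000 / 9.8 = 0.92 mm
PW = 5.71 + 0.73 + 0.92 = 7.36 ≈ 7.4 mm.

PW ≈ 7.4 mm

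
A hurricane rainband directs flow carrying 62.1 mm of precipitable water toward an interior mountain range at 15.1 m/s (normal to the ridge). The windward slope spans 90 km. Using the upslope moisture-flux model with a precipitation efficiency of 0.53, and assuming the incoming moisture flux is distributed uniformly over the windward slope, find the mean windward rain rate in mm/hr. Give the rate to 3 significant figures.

R ≈ 19.9 mm/hr

Incoming column moisture flux per unit ridge length: F = V × PW = 15.1 × 62.1 = 937.71 mm·m/s.
Spread over the 90 km slope with efficiency ε = 0.53: R = ε·F/W = 0.53 × 937.71 / 90000 m = 5.522e-03 mm/s.
R = 5.522e-03 × 3600 = 19.9 mm/hr.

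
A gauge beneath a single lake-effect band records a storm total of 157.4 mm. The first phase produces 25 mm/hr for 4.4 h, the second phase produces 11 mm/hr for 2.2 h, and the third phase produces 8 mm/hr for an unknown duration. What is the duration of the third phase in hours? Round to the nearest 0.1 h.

duration ≈ 2.9 h

Known phases: 25 × 4.4 + 11 × 2.2 = 110 + 24.2 = 134.2 mm.
Remaining depth = 157.4 − 134.2 = 23.2 mm.
Duration = 23.2 / 8 = 2.9 h.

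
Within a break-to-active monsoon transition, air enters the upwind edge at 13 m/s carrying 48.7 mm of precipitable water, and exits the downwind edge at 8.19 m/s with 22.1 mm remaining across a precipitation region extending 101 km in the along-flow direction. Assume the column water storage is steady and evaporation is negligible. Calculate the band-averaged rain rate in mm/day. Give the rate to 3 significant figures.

Column moisture flux per unit crosswind length is F = V × PW.
Inflow: F_in = 13 × 48.7 = 633.1 mm·m/s
Outflow: F_out = 8.19 × 22.1 = 180.999 mm·m/s
Steady-state rate R = (F_in − F_out)/L = (633.1 − 180.999) / 101000 m = 4.476e-03 mm/s.
R = 4.476e-03 × 3600 × 24 = 387 mm/day.

R ≈ 387 mm/day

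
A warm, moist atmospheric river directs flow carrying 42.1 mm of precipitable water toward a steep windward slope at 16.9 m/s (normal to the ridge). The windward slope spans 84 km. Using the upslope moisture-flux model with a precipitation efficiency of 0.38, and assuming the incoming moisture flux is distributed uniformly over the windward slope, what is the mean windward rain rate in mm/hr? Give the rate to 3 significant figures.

Incoming column moisture flux per unit ridge length: F = V × PW = 16.9 × 42.1 = 711.49 mm·m/s.
Spread over the 84 km slope with efficiency ε = 0.38: R = ε·F/W = 0.38 × 711.49 / 84000 m = 3.219e-03 mm/s.
R = 3.219e-03 × 3600 = 11.6 mm/hr.

R ≈ 11.6 mm/hr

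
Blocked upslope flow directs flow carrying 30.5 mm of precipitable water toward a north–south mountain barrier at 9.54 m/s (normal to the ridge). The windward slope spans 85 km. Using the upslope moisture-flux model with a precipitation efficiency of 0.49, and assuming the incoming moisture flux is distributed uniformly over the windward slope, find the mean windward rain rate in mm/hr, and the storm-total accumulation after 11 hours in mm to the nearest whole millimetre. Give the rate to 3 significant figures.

Incoming column moisture flux per unit ridge length: F = V × PW = 9.54 × 30.5 = 290.97 mm·m/s.
Spread over the 85 km slope with efficiency ε = 0.49: R = ε·F/W = 0.49 × 290.97 / 85000 m = 1.677e-03 mm/s.
R = 1.677e-03 × 3600 = 6.04 mm/hr.
Over 11 h: total = 6.04 × 11 = 66.44 ≈ 66 mm.

R ≈ 6.04 mm/hr; total ≈ 66 mm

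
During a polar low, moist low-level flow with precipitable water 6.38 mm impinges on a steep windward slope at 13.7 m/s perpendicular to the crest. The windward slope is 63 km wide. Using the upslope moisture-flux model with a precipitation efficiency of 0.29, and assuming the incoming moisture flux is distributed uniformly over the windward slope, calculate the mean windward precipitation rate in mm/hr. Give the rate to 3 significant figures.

Incoming column moisture flux per unit ridge length: F = V × PW = 13.7 × 6.38 = 87.406 mm·m/s.
Spread over the 63 km slope with efficiency ε = 0.29: R = ε·F/W = 0.29 × 87.406 / 63000 m = 4.023e-04 mm/s.
R = 4.023e-04 × 3600 = 1.45 mm/hr.

R ≈ 1.45 mm/hr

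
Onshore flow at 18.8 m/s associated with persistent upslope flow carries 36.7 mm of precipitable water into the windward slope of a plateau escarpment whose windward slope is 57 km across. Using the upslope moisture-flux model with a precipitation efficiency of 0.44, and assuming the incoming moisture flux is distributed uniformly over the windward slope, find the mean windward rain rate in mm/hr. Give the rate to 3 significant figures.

R ≈ 19.2 mm/hr

Incoming column moisture flux per unit ridge length: F = V × PW = 18.8 × 36.7 = 689.96 mm·m/s.
Spread over the 57 km slope with efficiency ε = 0.44: R = ε·F/W = 0.44 × 689.96 / 57000 m = 5.326e-03 mm/s.
R = 5.326e-03 × 3600 = 19.2 mm/hr.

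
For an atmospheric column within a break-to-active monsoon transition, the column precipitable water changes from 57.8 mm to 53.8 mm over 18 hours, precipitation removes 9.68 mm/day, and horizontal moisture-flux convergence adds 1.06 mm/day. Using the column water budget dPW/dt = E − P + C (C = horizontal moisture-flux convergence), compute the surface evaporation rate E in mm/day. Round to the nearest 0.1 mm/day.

E ≈ 3.3 mm/day

dPW/dt = (53.8 − 57.8) mm / (18/24 day) = -5.333 mm/day.
E = dPW/dt + P − C = (-5.333) + 9.68 − (1.06) = 3.3 mm/day.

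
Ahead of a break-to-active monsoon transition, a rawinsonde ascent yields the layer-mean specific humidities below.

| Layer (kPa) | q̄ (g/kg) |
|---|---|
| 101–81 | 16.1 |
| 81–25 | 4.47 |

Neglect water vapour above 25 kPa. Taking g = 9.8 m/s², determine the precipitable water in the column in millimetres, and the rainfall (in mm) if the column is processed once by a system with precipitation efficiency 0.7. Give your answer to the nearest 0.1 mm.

PW ≈ 58.4 mm; rainfall ≈ 40.9 mm

Precipitable water is the column-integrated vapour mass per unit area: PW = (1/g) Σ q̄ Δp, with q in kg/kg and Δp in Pa (1 kg/m² of water = 1 mm).
Layer 101–81 kPa: Δp = 200 hPa = 20000 Pa, q̄ = 0.0161 kg/kg → 0.0161 × 20000 / 9.8 = 32.86 mm
Layer 81–25 kPa: Δp = 560 hPa = 56000 Pa, q̄ = 0.00447 kg/kg → 0.00447 × 56000 / 9.8 = 25.54 mm
PW = 32.86 + 25.54 = 58.40 ≈ 58.4 mm.
Rainfall = ε × PW = 0.7 × 58.4 = 40.9 mm.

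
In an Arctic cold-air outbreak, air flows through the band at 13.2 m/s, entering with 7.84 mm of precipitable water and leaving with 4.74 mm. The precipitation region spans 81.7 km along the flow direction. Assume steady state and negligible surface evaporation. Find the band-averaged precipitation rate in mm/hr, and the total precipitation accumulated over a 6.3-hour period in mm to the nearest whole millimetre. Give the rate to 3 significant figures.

Column moisture flux per unit crosswind length is F = V × PW.
Inflow: F_in = 13.2 × 7.84 = 103.488 mm·m/s
Outflow: F_out = 13.2 × 4.74 = 62.568 mm·m/s
Steady-state rate R = (F_in − F_out)/L = (103.488 − 62.568) / 81700 m = 5.009e-04 mm/s.
R = 5.009e-04 × 3600 = 1.80 mm/hr.
Over 6.3 h: total = 1.80 × 6.3 = 11.34 ≈ 11 mm.

R ≈ 1.80 mm/hr; total ≈ 11 mm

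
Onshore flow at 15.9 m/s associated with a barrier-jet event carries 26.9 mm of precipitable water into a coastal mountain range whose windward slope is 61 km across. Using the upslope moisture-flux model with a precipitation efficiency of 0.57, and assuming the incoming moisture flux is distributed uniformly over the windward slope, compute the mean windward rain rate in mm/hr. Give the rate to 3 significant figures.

R ≈ 14.4 mm/hr

Incoming column moisture flux per unit ridge length: F = V × PW = 15.9 × 26.9 = 427.71 mm·m/s.
Spread over the 61 km slope with efficiency ε = 0.57: R = ε·F/W = 0.57 × 427.71 / 61000 m = 3.997e-03 mm/s.
R = 3.997e-03 × 3600 = 14.4 mm/hr.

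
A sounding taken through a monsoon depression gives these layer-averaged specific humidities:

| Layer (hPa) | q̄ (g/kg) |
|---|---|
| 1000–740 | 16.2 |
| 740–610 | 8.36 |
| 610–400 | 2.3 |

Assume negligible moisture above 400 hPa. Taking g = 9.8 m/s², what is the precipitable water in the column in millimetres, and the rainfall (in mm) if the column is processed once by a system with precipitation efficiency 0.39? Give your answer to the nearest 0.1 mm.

Precipitable water is the column-integrated vapour mass per unit area: PW = (1/g) Σ q̄ Δp, with q in kg/kg and Δp in Pa (1 kg/m² of water = 1 mm).
Layer 1000–740 hPa: Δp = 260 hPa = 26000 Pa, q̄ = 0.0162 kg/kg → 0.0162 × 26000 / 9.8 = 42.98 mm
Layer 740–610 hPa: Δp = 130 hPa = 13000 Pa, q̄ = 0.00836 kg/kg → 0.00836 × 13000 / 9.8 = 11.09 mm
Layer 610–400 hPa: Δp = 210 hPa = 21000 Pa, q̄ = 0.0023 kg/kg → 0.0023 × 21000 / 9.8 = 4.93 mm
PW = 42.98 + 11.09 + 4.93 = 59.00 ≈ 59.0 mm.
Rainfall = ε × PW = 0.39 × 59.0 = 23.0 mm.

PW ≈ 59.0 mm; rainfall ≈ 23.0 mm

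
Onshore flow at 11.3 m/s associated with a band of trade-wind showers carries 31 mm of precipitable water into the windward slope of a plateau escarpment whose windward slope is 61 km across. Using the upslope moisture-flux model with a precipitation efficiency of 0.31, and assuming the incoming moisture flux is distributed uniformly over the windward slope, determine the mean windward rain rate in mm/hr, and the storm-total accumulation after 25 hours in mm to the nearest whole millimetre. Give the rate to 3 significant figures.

Incoming column moisture flux per unit ridge length: F = V × PW = 11.3 × 31 = 350.3 mm·m/s.
Spread over the 61 km slope with efficiency ε = 0.31: R = ε·F/W = 0.31 × 350.3 / 61000 m = 1.780e-03 mm/s.
R = 1.780e-03 × 3600 = 6.41 mm/hr.
Over 25 h: total = 6.41 × 25 = 160.25 ≈ 160 mm.

R ≈ 6.41 mm/hr; total ≈ 160 mm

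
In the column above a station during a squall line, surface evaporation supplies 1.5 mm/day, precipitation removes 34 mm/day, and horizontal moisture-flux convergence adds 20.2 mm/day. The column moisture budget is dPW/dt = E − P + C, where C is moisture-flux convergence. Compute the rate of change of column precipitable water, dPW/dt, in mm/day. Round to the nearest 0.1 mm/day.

dPW/dt = E − P + C = 1.5 − 34 + (20.2) = -12.3 mm/day.

dPW/dt ≈ -12.3 mm/day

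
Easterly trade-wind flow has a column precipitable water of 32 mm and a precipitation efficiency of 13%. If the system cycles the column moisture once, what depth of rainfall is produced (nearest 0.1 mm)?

Rainfall = ε × PW = 0.13 × 32 = 4.2 mm.

rainfall ≈ 4.2 mm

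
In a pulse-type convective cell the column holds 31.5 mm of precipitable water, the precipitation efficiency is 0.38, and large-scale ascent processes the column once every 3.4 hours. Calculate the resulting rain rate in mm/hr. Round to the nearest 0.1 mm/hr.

R ≈ 3.5 mm/hr

Each overturning extracts ε × PW = 0.38 × 31.5 = 11.97 mm.
Rate = ε·PW / τ = 11.97 / 3.4 h = 3.5 mm/hr.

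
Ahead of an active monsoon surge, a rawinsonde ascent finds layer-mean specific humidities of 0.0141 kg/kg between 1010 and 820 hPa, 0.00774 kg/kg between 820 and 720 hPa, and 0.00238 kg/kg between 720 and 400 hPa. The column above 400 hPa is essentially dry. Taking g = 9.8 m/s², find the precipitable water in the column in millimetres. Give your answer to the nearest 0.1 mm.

PW ≈ 43.0 mm

Precipitable water is the column-integrated vapour mass per unit area: PW = (1/g) Σ q̄ Δp, with q in kg/kg and Δp in Pa (1 kg/m² of water = 1 mm).
Layer 1010–820 hPa: Δp = 190 hPa = 19000 Pa, q̄ = 0.0141 kg/kg → 0.0141 × 19000 / 9.8 = 27.34 mm
Layer 820–720 hPa: Δp = 100 hPa = 10000 Pa, q̄ = 0.00774 kg/kg → 0.00774 × 10000 / 9.8 = 7.90 mm
Layer 720–400 hPa: Δp = 320 hPa = 32000 Pa, q̄ = 0.00238 kg/kg → 0.00238 × 32000 / 9.8 = 7.77 mm
PW = 27.34 + 7.90 + 7.77 = 43.01 ≈ 43.0 mm.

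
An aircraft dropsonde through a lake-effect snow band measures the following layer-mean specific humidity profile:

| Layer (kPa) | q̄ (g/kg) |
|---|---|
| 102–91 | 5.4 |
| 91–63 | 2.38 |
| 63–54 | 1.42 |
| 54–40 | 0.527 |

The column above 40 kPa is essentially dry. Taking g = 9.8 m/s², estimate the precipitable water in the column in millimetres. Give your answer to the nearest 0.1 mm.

Precipitable water is the column-integrated vapour mass per unit area: PW = (1/g) Σ q̄ Δp, with q in kg/kg and Δp in Pa (1 kg/m² of water = 1 mm).
Layer 102–91 kPa: Δp = 110 hPa = 11000 Pa, q̄ = 0.0054 kg/kg → 0.0054 × 11000 / 9.8 = 6.06 mm
Layer 91–63 kPa: Δp = 280 hPa = 28000 Pa, q̄ = 0.00238 kg/kg → 0.00238 × 28000 / 9.8 = 6.80 mm
Layer 63–54 kPa: Δp = 90 hPa = 9000 Pa, q̄ = 0.00142 kg/kg → 0.00142 × 9000 / 9.8 = 1.30 mm
Layer 54–40 kPa: Δp = 140 hPa = 14000 Pa, q̄ = 0.000527 kg/kg → 0.000527 × 14000 / 9.8 = 0.75 mm
PW = 6.06 + 6.80 + 1.30 + 0.75 = 14.91 ≈ 14.9 mm.

PW ≈ 14.9 mm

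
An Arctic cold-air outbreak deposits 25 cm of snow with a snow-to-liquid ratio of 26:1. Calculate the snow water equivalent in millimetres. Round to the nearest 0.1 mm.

SWE = snow depth / ratio = 25 cm / 26 = 0.962 cm = 9.6 mm.

SWE ≈ 9.6 mm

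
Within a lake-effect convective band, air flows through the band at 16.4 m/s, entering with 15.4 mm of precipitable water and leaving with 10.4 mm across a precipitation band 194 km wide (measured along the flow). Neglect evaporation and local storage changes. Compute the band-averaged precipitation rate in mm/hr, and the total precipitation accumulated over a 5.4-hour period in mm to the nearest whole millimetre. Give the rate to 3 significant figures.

R ≈ 1.52 mm/hr; total ≈ 8 mm

Column moisture flux per unit crosswind length is F = V × PW.
Inflow: F_in = 16.4 × 15.4 = 252.56 mm·m/s
Outflow: F_out = 16.4 × 10.4 = 170.56 mm·m/s
Steady-state rate R = (F_in − F_out)/L = (252.56 − 170.56) / 194000 m = 4.227e-04 mm/s.
R = 4.227e-04 × 3600 = 1.52 mm/hr.
Over 5.4 h: total = 1.52 × 5.4 = 8.208 ≈ 8 mm.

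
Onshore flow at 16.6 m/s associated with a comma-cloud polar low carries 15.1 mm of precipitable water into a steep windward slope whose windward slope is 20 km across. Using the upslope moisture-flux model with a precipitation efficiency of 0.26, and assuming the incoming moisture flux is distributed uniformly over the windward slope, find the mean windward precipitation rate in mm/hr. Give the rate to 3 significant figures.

R ≈ 11.7 mm/hr

Incoming column moisture flux per unit ridge length: F = V × PW = 16.6 × 15.1 = 250.66 mm·m/s.
Spread over the 20 km slope with efficiency ε = 0.26: R = ε·F/W = 0.26 × 250.66 / 20000 m = 3.259e-03 mm/s.
R = 3.259e-03 × 3600 = 11.7 mm/hr.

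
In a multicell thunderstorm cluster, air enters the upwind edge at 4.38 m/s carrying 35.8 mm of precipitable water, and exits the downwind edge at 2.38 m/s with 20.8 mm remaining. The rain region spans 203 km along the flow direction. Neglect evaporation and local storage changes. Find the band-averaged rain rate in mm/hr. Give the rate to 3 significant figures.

R ≈ 1.90 mm/hr

Column moisture flux per unit crosswind length is F = V × PW.
Inflow: F_in = 4.38 × 35.8 = 156.804 mm·m/s
Outflow: F_out = 2.38 × 20.8 = 49.504 mm·m/s
Steady-state rate R = (F_in − F_out)/L = (156.804 − 49.504) / 203000 m = 5.286e-04 mm/s.
R = 5.286e-04 × 3600 = 1.90 mm/hr.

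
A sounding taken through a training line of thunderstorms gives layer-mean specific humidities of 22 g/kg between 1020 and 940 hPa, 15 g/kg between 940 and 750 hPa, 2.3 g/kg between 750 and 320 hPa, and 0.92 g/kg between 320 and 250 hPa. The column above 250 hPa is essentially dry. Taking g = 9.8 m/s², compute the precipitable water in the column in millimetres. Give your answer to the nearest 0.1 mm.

PW ≈ 57.8 mm

Precipitable water is the column-integrated vapour mass per unit area: PW = (1/g) Σ q̄ Δp, with q in kg/kg and Δp in Pa (1 kg/m² of water = 1 mm).
Layer 1020–940 hPa: Δp = 80 hPa = 8000 Pa, q̄ = 0.022 kg/kg → 0.022 × 8000 / 9.8 = 17.96 mm
Layer 940–750 hPa: Δp = 190 hPa = 19000 Pa, q̄ = 0.015 kg/kg → 0.015 × 19000 / 9.8 = 29.08 mm
Layer 750–320 hPa: Δp = 430 hPa = 43000 Pa, q̄ = 0.0023 kg/kg → 0.0023 × 43000 / 9.8 = 10.09 mm
Layer 320–250 hPa: Δp = 70 hPa = 7000 Pa, q̄ = 0.00092 kg/kg → 0.00092 × 7000 / 9.8 = 0.66 mm
PW = 17.96 + 29.08 + 10.09 + 0.66 = 57.79 ≈ 57.8 mm.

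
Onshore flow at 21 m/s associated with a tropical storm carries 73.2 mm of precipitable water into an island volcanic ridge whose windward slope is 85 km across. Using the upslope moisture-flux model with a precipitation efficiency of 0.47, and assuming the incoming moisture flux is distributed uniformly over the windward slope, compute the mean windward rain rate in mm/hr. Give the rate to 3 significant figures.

Incoming column moisture flux per unit ridge length: F = V × PW = 21 × 73.2 = 1537.2 mm·m/s.
Spread over the 85 km slope with efficiency ε = 0.47: R = ε·F/W = 0.47 × 1537.2 / 85000 m = 8.500e-03 mm/s.
R = 8.500e-03 × 3600 = 30.6 mm/hr.

R ≈ 30.6 mm/hr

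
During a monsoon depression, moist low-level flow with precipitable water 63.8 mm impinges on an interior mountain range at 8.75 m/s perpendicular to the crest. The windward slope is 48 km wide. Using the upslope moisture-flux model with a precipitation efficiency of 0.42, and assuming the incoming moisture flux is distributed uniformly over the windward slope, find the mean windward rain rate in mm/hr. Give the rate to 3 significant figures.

Incoming column moisture flux per unit ridge length: F = V × PW = 8.75 × 63.8 = 558.25 mm·m/s.
Spread over the 48 km slope with efficiency ε = 0.42: R = ε·F/W = 0.42 × 558.25 / 48000 m = 4.885e-03 mm/s.
R = 4.885e-03 × 3600 = 17.6 mm/hr.

R ≈ 17.6 mm/hr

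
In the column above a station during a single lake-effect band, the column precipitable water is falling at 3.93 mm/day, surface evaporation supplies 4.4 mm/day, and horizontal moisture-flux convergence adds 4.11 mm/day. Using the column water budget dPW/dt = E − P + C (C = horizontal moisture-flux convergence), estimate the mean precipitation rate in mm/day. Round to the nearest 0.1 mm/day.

dPW/dt = -3.93 mm/day.
P = E + C − dPW/dt = 4.4 + (4.11) − (-3.93) = 12.4 mm/day.

P ≈ 12.4 mm/day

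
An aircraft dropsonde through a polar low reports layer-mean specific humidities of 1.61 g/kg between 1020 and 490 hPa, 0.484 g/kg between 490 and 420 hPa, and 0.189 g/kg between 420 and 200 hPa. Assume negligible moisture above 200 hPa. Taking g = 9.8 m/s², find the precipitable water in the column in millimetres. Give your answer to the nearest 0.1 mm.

Precipitable water is the column-integrated vapour mass per unit area: PW = (1/g) Σ q̄ Δp, with q in kg/kg and Δp in Pa (1 kg/m² of water = 1 mm).
Layer 1020–490 hPa: Δp = 530 hPa = 53000 Pa, q̄ = 0.00161 kg/kg → 0.00161 × 53000 / 9.8 = 8.71 mm
Layer 490–420 hPa: Δp = 70 hPa = 7000 Pa, q̄ = 0.000484 kg/kg → 0.000484 × 7000 / 9.8 = 0.35 mm
Layer 420–200 hPa: Δp = 220 hPa = 22000 Pa, q̄ = 0.000189 kg/kg → 0.000189 × 22000 / 9.8 = 0.42 mm
PW = 8.71 + 0.35 + 0.42 = 9.48 ≈ 9.5 mm.

PW ≈ 9.5 mm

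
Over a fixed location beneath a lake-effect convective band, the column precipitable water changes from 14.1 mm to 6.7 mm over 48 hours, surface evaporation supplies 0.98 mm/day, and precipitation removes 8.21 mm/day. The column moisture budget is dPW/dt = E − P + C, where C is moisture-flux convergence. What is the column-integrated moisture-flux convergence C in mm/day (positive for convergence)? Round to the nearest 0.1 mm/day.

C ≈ 3.5 mm/day

dPW/dt = (6.7 − 14.1) mm / (48/24 day) = -3.700 mm/day.
C = dPW/dt − E + P = (-3.700) − 0.98 + 8.21 = 3.5 mm/day.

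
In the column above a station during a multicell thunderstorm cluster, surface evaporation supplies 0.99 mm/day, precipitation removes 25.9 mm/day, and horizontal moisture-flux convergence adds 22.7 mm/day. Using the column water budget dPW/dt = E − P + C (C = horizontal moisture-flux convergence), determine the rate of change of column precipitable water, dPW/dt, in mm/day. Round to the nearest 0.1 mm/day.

dPW/dt = E − P + C = 0.99 − 25.9 + (22.7) = -2.2 mm/day.

dPW/dt ≈ -2.2 mm/day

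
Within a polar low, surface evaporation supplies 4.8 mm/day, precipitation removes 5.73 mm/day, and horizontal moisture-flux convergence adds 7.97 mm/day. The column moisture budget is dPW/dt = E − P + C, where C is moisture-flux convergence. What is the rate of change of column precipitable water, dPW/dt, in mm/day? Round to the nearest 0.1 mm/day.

dPW/dt ≈ 7.0 mm/day

dPW/dt = E − P + C = 4.8 − 5.73 + (7.97) = 7.0 mm/day.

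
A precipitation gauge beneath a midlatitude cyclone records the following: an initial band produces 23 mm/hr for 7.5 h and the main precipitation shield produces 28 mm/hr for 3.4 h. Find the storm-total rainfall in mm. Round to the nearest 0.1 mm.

total ≈ 267.7 mm

Total = Σ Rᵢ Δtᵢ = 23 × 7.5 + 28 × 3.4
      = 172.5 + 95.2 = 267.7 mm.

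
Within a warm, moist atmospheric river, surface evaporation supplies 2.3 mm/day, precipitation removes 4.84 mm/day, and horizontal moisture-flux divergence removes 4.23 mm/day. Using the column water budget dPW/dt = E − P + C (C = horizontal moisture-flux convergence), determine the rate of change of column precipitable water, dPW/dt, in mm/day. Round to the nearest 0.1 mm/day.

dPW/dt ≈ -6.8 mm/day

dPW/dt = E − P + C = 2.3 − 4.84 + (-4.23) = -6.8 mm/day.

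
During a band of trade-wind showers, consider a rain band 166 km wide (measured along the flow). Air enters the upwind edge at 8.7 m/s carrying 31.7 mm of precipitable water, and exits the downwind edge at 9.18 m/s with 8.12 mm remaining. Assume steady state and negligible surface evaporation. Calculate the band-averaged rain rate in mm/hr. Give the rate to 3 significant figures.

Column moisture flux per unit crosswind length is F = V × PW.
Inflow: F_in = 8.7 × 31.7 = 275.79 mm·m/s
Outflow: F_out = 9.18 × 8.12 = 74.5416 mm·m/s
Steady-state rate R = (F_in − F_out)/L = (275.79 − 74.5416) / 166000 m = 1.212e-03 mm/s.
R = 1.212e-03 × 3600 = 4.36 mm/hr.

R ≈ 4.36 mm/hr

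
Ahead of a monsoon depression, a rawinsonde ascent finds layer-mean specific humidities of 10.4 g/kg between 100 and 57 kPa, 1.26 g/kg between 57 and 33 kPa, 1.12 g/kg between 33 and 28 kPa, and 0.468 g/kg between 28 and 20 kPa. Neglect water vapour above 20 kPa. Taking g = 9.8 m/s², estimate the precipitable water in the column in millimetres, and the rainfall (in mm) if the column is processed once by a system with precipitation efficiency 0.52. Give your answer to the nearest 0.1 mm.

Precipitable water is the column-integrated vapour mass per unit area: PW = (1/g) Σ q̄ Δp, with q in kg/kg and Δp in Pa (1 kg/m² of water = 1 mm).
Layer 100–57 kPa: Δp = 430 hPa = 43000 Pa, q̄ = 0.0104 kg/kg → 0.0104 × 43000 / 9.8 = 45.63 mm
Layer 57–33 kPa: Δp = 240 hPa = 24000 Pa, q̄ = 0.00126 kg/kg → 0.00126 × 24000 / 9.8 = 3.09 mm
Layer 33–28 kPa: Δp = 50 hPa = 5000 Pa, q̄ = 0.00112 kg/kg → 0.00112 × 5000 / 9.8 = 0.57 mm
Layer 28–20 kPa: Δp = 80 hPa = 8000 Pa, q̄ = 0.000468 kg/kg → 0.000468 × 8000 / 9.8 = 0.38 mm
PW = 45.63 + 3.09 + 0.57 + 0.38 = 49.67 ≈ 49.7 mm.
Rainfall = ε × PW = 0.52 × 49.7 = 25.8 mm.

PW ≈ 49.7 mm; rainfall ≈ 25.8 mm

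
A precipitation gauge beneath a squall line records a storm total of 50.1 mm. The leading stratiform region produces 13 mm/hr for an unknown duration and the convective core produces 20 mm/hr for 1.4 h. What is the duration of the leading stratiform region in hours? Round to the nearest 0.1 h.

Known phases: 20 × 1.4 = 28 mm.
Remaining depth = 50.1 − 28 = 22.1 mm.
Duration = 22.1 / 13 = 1.7 h.

duration ≈ 1.7 h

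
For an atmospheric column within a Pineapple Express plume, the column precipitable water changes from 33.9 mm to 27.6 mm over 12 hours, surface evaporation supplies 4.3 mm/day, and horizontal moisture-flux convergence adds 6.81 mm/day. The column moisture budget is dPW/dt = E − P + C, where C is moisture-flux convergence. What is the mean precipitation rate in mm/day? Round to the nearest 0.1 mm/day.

P ≈ 23.7 mm/day

dPW/dt = (27.6 − 33.9) mm / (12/24 day) = -12.600 mm/day.
P = E + C − dPW/dt = 4.3 + (6.81) − (-12.600) = 23.7 mm/day.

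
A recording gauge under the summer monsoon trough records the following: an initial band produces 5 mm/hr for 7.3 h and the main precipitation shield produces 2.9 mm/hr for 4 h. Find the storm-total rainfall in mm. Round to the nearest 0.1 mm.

Total = Σ Rᵢ Δtᵢ = 5 × 7.3 + 2.9 × 4
      = 36.5 + 11.6 = 48.1 mm.

total ≈ 48.1 mm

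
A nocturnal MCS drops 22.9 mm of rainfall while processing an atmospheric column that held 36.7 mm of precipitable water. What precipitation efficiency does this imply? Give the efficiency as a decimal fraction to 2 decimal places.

ε = rainfall / PW = 22.9 / 36.7 = 0.62.

ε ≈ 0.62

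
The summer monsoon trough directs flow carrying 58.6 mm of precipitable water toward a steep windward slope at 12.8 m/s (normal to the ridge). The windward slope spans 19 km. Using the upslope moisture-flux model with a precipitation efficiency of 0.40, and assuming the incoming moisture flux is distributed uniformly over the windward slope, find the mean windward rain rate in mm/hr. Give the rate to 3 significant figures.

R ≈ 56.8 mm/hr

Incoming column moisture flux per unit ridge length: F = V × PW = 12.8 × 58.6 = 750.08 mm·m/s.
Spread over the 19 km slope with efficiency ε = 0.40: R = ε·F/W = 0.40 × 750.08 / 19000 m = 1.579e-02 mm/s.
R = 1.579e-02 × 3600 = 56.8 mm/hr.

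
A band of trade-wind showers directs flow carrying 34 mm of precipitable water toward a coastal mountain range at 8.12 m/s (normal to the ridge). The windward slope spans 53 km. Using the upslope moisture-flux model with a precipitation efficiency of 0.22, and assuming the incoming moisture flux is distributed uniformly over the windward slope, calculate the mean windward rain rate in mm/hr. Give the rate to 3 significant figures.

Incoming column moisture flux per unit ridge length: F = V × PW = 8.12 × 34 = 276.08 mm·m/s.
Spread over the 53 km slope with efficiency ε = 0.22: R = ε·F/W = 0.22 × 276.08 / 53000 m = 1.146e-03 mm/s.
R = 1.146e-03 × 3600 = 4.13 mm/hr.

R ≈ 4.13 mm/hr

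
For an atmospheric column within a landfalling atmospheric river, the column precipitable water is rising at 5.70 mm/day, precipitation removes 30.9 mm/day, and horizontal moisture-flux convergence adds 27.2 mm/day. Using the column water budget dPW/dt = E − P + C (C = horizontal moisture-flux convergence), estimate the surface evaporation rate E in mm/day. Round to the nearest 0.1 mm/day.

E ≈ 9.4 mm/day

dPW/dt = +5.70 mm/day.
E = dPW/dt + P − C = (+5.70) + 30.9 − (27.2) = 9.4 mm/day.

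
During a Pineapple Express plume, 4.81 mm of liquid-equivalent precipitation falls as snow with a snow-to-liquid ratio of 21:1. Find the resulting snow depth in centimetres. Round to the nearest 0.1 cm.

snow depth ≈ 10.1 cm

Snow depth = liquid × ratio = 4.81 mm × 21 = 101.01 mm = 10.1 cm.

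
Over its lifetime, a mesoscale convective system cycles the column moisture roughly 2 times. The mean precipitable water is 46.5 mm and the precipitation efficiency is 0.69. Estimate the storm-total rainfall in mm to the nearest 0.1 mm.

Each cycle deposits ε × PW = 0.69 × 46.5 = 32.085 mm.
Over 2 cycles: 2 × 32.085 = 64.2 mm.

rainfall ≈ 64.2 mm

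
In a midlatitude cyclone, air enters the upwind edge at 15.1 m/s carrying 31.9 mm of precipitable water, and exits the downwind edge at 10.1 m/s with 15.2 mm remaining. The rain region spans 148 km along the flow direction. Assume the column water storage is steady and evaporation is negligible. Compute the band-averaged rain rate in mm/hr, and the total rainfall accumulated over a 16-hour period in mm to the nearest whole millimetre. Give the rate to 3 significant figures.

Column moisture flux per unit crosswind length is F = V × PW.
Inflow: F_in = 15.1 × 31.9 = 481.69 mm·m/s
Outflow: F_out = 10.1 × 15.2 = 153.52 mm·m/s
Steady-state rate R = (F_in − F_out)/L = (481.69 − 153.52) / 148000 m = 2.217e-03 mm/s.
R = 2.217e-03 × 3600 = 7.98 mm/hr.
Over 16 h: total = 7.98 × 16 = 127.68 ≈ 128 mm.

R ≈ 7.98 mm/hr; total ≈ 128 mm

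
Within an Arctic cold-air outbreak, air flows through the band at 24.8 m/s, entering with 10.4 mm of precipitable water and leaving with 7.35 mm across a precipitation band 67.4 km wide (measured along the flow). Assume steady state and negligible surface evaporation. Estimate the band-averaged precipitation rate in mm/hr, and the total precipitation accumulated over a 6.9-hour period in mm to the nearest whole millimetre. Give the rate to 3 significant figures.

R ≈ 4.04 mm/hr; total ≈ 28 mm

Column moisture flux per unit crosswind length is F = V × PW.
Inflow: F_in = 24.8 × 10.4 = 257.92 mm·m/s
Outflow: F_out = 24.8 × 7.35 = 182.28 mm·m/s
Steady-state rate R = (F_in − F_out)/L = (257.92 − 182.28) / 67400 m = 1.122e-03 mm/s.
R = 1.122e-03 × 3600 = 4.04 mm/hr.
Over 6.9 h: total = 4.04 × 6.9 = 27.876 ≈ 28 mm.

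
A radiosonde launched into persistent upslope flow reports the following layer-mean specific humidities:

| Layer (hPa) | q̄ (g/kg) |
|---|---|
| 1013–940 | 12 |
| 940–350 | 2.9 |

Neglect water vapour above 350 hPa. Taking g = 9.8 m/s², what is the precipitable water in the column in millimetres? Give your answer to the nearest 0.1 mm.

Precipitable water is the column-integrated vapour mass per unit area: PW = (1/g) Σ q̄ Δp, with q in kg/kg and Δp in Pa (1 kg/m² of water = 1 mm).
Layer 1013–940 hPa: Δp = 73 hPa = 7300 Pa, q̄ = 0.012 kg/kg → 0.012 × 7300 / 9.8 = 8.94 mm
Layer 940–350 hPa: Δp = 590 hPa = 59000 Pa, q̄ = 0.0029 kg/kg → 0.0029 × 59000 / 9.8 = 17.46 mm
PW = 8.94 + 17.46 = 26.40 ≈ 26.4 mm.

PW ≈ 26.4 mm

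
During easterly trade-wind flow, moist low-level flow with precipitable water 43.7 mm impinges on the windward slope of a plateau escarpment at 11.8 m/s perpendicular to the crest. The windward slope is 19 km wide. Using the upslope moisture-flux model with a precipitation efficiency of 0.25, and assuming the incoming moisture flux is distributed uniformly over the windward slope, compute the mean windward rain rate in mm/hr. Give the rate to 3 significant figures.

Incoming column moisture flux per unit ridge length: F = V × PW = 11.8 × 43.7 = 515.66 mm·m/s.
Spread over the 19 km slope with efficiency ε = 0.25: R = ε·F/W = 0.25 × 515.66 / 19000 m = 6.785e-03 mm/s.
R = 6.785e-03 × 3600 = 24.4 mm/hr.

R ≈ 24.4 mm/hr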